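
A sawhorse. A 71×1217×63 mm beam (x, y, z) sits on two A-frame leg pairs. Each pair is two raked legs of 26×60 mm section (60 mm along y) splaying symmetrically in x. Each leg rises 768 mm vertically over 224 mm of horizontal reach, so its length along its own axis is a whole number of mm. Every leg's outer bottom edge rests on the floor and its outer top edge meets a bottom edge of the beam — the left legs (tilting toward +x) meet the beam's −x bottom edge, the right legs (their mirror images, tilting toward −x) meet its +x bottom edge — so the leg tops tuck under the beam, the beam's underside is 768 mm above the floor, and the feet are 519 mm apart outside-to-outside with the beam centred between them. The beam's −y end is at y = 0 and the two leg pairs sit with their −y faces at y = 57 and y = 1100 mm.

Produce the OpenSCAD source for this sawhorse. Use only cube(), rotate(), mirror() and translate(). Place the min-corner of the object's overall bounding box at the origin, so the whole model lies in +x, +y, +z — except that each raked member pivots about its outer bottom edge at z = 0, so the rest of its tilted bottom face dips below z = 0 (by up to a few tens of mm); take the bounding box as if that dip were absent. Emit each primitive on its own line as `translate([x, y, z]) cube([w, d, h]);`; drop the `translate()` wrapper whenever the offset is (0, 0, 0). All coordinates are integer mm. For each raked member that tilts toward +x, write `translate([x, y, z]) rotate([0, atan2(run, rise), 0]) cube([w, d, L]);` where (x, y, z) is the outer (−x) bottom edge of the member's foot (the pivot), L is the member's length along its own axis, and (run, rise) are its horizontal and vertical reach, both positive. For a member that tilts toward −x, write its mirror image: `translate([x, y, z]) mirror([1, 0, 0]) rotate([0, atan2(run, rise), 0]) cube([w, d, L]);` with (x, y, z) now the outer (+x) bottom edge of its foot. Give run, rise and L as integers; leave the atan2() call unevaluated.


translate([224, 0, 768]) cube([71, 1217, 63]);
translate([0, 57, 0]) rotate([0, atan2(224, 768), 0]) cube([26, 60, 800]);
translate([519, 57, 0]) mirror([1, 0, 0]) rotate([0, atan2(224, 768), 0]) cube([26, 60, 800]);
translate([0, 1100, 0]) rotate([0, atan2(224, 768), 0]) cube([26, 60, 800]);
translate([519, 1100, 0]) mirror([1, 0, 0]) rotate([0, atan2(224, 768), 0]) cube([26, 60, 800]);


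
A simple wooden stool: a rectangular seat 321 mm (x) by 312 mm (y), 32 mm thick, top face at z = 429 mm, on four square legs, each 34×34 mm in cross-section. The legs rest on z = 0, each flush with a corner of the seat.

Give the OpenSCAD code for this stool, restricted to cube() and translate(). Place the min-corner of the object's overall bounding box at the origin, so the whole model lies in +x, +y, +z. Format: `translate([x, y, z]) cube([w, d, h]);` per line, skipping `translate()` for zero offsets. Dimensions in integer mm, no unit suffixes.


translate([0, 0, 397]) cube([321, 312, 32]);
cube([34, 34, 397]);
translate([287, 0, 0]) cube([34, 34, 397]);
translate([0, 278, 0]) cube([34, 34, 397]);
translate([287, 278, 0]) cube([34, 34, 397]);


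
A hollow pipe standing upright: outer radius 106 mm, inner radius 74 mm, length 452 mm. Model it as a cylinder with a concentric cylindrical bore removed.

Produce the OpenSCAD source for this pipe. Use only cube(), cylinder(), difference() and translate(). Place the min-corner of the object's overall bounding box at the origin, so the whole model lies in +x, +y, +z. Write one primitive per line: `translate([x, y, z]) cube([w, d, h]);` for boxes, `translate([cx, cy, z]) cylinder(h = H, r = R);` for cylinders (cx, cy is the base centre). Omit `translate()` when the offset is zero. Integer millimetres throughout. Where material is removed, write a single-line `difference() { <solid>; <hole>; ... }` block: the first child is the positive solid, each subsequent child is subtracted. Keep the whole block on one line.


difference() { translate([106, 106, 0]) cylinder(h = 452, r = 106); translate([106, 106, 0]) cylinder(h = 452, r = 74); }


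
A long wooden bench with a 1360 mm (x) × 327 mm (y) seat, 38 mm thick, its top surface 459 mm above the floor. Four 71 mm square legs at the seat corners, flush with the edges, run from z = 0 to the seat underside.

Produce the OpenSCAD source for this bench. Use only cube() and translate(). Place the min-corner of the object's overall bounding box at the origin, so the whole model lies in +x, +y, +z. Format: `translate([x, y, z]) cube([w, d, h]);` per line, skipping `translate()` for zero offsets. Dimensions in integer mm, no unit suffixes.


// leg_h = 459 − 38 = 421
translate([0, 0, 421]) cube([1360, 327, 38]);
cube([71, 71, 421]);
translate([0, 256, 0]) cube([71, 71, 421]);
translate([1289, 0, 0]) cube([71, 71, 421]);
translate([1289, 256, 0]) cube([71, 71, 421]);


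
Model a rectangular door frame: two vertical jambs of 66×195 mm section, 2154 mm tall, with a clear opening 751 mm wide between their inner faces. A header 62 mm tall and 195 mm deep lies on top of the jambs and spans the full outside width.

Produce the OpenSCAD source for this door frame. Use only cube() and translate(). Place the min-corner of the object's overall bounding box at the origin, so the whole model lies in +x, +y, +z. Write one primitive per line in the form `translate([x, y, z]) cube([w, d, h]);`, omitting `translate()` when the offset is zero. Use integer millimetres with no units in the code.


cube([66, 195, 2154]);
translate([817, 0, 0]) cube([66, 195, 2154]);
translate([0, 0, 2154]) cube([883, 195, 62]);


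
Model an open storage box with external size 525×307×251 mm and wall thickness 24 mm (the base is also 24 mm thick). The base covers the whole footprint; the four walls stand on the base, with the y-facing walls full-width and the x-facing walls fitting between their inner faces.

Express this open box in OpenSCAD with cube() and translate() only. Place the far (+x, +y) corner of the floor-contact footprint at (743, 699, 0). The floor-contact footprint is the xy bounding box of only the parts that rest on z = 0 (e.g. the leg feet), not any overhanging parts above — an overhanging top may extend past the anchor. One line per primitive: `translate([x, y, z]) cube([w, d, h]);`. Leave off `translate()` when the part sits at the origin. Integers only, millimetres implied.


translate([218, 392, 0]) cube([525, 307, 24]);
translate([218, 392, 24]) cube([525, 24, 227]);
translate([218, 675, 24]) cube([525, 24, 227]);
translate([218, 416, 24]) cube([24, 259, 227]);
translate([719, 416, 24]) cube([24, 259, 227]);


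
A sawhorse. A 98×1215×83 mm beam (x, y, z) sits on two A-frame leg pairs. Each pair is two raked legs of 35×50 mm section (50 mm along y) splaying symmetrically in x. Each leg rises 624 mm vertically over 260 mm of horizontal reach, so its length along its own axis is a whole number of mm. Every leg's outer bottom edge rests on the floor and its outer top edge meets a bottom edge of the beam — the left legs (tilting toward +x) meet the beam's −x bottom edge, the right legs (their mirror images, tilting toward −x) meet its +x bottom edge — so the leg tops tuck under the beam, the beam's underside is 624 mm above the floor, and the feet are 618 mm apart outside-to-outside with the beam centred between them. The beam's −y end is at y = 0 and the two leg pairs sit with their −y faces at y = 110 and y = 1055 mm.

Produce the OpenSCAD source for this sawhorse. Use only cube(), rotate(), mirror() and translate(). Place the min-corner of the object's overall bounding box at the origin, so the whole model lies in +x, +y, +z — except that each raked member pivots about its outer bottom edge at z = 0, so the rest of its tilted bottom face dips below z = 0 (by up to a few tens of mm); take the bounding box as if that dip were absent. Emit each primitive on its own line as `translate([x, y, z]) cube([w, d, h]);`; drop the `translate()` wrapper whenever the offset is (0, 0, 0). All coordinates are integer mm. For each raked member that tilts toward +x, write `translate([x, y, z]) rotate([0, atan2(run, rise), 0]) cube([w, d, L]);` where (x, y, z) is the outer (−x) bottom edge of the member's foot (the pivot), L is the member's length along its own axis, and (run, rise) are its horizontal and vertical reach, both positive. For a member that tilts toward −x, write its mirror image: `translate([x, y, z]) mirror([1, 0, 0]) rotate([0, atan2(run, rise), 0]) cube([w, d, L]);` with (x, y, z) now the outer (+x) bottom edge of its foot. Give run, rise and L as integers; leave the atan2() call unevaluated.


translate([260, 0, 624]) cube([98, 1215, 83]);
translate([0, 110, 0]) rotate([0, atan2(260, 624), 0]) cube([35, 50, 676]);
translate([618, 110, 0]) mirror([1, 0, 0]) rotate([0, atan2(260, 624), 0]) cube([35, 50, 676]);
translate([0, 1055, 0]) rotate([0, atan2(260, 624), 0]) cube([35, 50, 676]);
translate([618, 1055, 0]) mirror([1, 0, 0]) rotate([0, atan2(260, 624), 0]) cube([35, 50, 676]);


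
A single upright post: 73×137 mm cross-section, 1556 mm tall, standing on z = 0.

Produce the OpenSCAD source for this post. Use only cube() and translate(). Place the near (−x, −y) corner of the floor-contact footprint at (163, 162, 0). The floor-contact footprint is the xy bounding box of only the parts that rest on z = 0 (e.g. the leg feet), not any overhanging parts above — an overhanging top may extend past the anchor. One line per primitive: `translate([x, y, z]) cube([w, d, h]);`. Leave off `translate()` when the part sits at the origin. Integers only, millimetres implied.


translate([163, 162, 0]) cube([73, 137, 1556]);


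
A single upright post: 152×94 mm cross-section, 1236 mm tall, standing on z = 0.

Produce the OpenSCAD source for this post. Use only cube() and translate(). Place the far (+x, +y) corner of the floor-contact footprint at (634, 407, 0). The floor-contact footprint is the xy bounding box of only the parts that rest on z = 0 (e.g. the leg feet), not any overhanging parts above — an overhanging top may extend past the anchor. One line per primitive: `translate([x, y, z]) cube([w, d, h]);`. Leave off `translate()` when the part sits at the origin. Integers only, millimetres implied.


translate([482, 313, 0]) cube([152, 94, 1236]);


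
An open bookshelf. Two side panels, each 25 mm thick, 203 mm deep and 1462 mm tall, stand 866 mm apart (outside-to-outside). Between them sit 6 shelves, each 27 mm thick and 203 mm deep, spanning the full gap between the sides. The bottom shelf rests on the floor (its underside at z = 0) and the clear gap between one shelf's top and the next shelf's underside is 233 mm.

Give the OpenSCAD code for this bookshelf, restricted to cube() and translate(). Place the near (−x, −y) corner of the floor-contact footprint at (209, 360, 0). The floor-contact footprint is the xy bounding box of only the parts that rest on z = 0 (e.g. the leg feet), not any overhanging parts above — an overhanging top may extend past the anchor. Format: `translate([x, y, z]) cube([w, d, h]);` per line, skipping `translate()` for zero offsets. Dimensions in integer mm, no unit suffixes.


translate([209, 360, 0]) cube([25, 203, 1462]);
translate([1050, 360, 0]) cube([25, 203, 1462]);
translate([234, 360, 0]) cube([816, 203, 27]);
translate([234, 360, 260]) cube([816, 203, 27]);
translate([234, 360, 520]) cube([816, 203, 27]);
translate([234, 360, 780]) cube([816, 203, 27]);
translate([234, 360, 1040]) cube([816, 203, 27]);
translate([234, 360, 1300]) cube([816, 203, 27]);


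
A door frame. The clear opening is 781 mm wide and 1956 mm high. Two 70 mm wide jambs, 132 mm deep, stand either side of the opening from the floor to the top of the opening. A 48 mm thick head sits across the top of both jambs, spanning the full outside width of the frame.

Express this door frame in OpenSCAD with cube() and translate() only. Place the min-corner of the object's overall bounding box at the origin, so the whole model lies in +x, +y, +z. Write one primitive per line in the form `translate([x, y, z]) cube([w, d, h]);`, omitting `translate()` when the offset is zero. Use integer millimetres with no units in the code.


cube([70, 132, 1956]);
translate([851, 0, 0]) cube([70, 132, 1956]);
translate([0, 0, 1956]) cube([921, 132, 48]);


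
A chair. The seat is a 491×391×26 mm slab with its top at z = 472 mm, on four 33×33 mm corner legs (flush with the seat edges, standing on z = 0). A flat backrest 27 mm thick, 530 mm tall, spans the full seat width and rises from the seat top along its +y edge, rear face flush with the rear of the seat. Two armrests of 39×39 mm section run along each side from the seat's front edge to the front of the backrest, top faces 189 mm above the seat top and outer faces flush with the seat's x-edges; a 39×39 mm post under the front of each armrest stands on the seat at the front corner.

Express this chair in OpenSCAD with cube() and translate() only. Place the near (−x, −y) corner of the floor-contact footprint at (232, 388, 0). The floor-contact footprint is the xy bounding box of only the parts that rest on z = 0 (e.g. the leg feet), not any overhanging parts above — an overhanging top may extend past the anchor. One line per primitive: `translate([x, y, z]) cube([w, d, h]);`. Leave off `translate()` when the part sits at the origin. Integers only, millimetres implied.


translate([232, 388, 446]) cube([491, 391, 26]);
translate([232, 388, 0]) cube([33, 33, 446]);
translate([690, 388, 0]) cube([33, 33, 446]);
translate([232, 746, 0]) cube([33, 33, 446]);
translate([690, 746, 0]) cube([33, 33, 446]);
translate([232, 752, 472]) cube([491, 27, 530]);
translate([232, 388, 622]) cube([39, 364, 39]);
translate([684, 388, 622]) cube([39, 364, 39]);
translate([232, 388, 472]) cube([39, 39, 150]);
translate([684, 388, 472]) cube([39, 39, 150]);


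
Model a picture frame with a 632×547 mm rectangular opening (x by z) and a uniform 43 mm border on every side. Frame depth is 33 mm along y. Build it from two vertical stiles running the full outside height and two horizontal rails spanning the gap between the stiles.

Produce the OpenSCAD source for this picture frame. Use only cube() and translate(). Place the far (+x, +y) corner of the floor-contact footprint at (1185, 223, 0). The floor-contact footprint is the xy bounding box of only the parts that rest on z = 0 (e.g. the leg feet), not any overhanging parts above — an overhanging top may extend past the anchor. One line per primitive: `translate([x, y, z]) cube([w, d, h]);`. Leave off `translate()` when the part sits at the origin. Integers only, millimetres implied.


translate([467, 190, 0]) cube([43, 33, 633]);
translate([1142, 190, 0]) cube([43, 33, 633]);
translate([510, 190, 0]) cube([632, 33, 43]);
translate([510, 190, 590]) cube([632, 33, 43]);


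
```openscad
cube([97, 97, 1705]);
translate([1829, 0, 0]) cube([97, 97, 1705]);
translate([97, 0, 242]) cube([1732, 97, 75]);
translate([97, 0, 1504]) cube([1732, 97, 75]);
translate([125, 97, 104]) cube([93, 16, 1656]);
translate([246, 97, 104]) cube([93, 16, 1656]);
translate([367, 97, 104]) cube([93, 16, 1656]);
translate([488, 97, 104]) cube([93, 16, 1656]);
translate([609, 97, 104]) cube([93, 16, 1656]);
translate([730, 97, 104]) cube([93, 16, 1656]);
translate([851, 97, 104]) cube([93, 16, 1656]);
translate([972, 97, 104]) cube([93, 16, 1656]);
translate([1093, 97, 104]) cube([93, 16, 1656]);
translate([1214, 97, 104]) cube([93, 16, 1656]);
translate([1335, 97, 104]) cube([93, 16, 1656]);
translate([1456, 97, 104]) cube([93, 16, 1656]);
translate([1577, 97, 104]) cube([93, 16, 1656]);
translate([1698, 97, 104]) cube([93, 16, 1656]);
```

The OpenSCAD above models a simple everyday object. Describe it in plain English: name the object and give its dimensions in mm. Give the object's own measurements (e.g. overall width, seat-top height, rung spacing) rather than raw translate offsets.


A fence section. Two 97×97 mm posts, 1705 mm tall, stand on the floor with a clear span of 1732 mm between their inner faces. Two horizontal rails of 97×75 mm section span the gap between the posts with their undersides at z = 242 mm and z = 1504 mm, flush with the posts' −y face. 14 pickets, each 93 mm wide, 16 mm thick and 1656 mm tall, are fixed to the +y face of the rails with their bottoms at z = 104 mm, spaced across the span with a 28 mm gap after the −x post and between neighbouring pickets, with 38 mm left before the +x post.


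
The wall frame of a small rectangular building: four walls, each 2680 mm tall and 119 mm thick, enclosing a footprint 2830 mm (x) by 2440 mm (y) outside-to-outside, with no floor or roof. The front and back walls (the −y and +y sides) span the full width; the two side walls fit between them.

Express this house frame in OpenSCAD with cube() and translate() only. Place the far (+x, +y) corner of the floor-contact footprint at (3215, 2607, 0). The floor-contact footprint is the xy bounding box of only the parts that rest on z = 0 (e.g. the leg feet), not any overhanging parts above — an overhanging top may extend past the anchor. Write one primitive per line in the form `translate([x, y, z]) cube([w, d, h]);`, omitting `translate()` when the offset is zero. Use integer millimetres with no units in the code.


translate([385, 167, 0]) cube([2830, 119, 2680]);
translate([385, 2488, 0]) cube([2830, 119, 2680]);
translate([385, 286, 0]) cube([119, 2202, 2680]);
translate([3096, 286, 0]) cube([119, 2202, 2680]);


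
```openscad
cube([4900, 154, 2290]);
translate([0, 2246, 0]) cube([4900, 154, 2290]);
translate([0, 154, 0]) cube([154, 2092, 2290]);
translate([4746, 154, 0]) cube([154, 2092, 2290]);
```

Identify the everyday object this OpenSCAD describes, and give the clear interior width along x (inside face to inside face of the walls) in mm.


A house (or room) frame. The interior width is 4592 mm.

Four 2290 mm walls enclosing a rectangle with no floor or roof — a room or house frame. Outside width is 4900 mm and wall thickness is 154 mm, so the interior width is 4900 − 2 × 154 = 4592 mm.


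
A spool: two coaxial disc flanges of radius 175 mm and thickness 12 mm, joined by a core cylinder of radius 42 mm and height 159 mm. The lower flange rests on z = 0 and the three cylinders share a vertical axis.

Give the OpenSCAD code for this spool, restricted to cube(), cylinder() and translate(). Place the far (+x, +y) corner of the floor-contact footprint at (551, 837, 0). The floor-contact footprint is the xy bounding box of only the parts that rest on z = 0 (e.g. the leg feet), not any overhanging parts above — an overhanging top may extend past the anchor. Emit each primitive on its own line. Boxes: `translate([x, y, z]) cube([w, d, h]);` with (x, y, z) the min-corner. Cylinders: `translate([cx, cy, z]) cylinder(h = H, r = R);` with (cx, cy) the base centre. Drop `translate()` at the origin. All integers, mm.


translate([376, 662, 0]) cylinder(h = 12, r = 175);
translate([376, 662, 12]) cylinder(h = 159, r = 42);
translate([376, 662, 171]) cylinder(h = 12, r = 175);


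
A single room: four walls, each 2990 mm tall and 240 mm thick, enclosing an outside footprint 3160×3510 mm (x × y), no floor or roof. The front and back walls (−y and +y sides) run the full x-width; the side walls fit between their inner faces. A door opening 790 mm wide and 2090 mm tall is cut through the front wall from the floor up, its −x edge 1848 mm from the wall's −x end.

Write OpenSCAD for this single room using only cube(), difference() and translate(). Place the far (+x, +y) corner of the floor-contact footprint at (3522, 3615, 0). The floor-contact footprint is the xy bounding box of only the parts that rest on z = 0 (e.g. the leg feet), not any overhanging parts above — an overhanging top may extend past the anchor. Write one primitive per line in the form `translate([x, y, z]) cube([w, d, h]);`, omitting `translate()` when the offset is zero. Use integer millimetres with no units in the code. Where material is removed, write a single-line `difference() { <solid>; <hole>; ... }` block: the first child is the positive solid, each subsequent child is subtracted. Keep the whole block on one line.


difference() { translate([362, 105, 0]) cube([3160, 240, 2990]); translate([2210, 105, 0]) cube([790, 240, 2090]); }
translate([362, 3375, 0]) cube([3160, 240, 2990]);
translate([362, 345, 0]) cube([240, 3030, 2990]);
translate([3282, 345, 0]) cube([240, 3030, 2990]);


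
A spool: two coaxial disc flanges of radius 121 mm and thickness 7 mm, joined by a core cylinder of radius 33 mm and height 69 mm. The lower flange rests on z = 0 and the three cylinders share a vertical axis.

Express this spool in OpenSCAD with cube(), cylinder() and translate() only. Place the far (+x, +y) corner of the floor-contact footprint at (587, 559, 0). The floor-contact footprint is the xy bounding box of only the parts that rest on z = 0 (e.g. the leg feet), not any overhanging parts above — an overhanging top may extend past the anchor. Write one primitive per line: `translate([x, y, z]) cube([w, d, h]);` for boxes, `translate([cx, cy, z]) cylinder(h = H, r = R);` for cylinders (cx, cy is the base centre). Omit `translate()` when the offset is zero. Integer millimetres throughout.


translate([466, 438, 0]) cylinder(h = 7, r = 121);
translate([466, 438, 7]) cylinder(h = 69, r = 33);
translate([466, 438, 76]) cylinder(h = 7, r = 121);


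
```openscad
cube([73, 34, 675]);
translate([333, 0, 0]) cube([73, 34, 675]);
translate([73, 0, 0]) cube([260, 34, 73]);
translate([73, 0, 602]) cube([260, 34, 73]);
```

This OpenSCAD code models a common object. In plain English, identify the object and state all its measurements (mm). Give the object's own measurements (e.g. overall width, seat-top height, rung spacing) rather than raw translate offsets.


A rectangular picture frame lying in the x–z plane (depth along y). The opening is 260 mm wide (x) by 529 mm tall (z), surrounded by a border 73 mm wide on all four sides. The frame is 34 mm deep and is made of two full-height vertical stiles with two horizontal rails fitted between them.


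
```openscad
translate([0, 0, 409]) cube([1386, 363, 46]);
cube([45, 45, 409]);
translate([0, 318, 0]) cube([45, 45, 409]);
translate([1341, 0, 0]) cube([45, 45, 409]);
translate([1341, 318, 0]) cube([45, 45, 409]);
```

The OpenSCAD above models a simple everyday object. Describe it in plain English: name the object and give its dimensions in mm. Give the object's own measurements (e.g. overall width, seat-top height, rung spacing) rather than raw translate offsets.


A bench: a 1386×363 mm seat slab, 46 mm thick, top at z = 455 mm, on four 45×45 mm square legs flush with the seat corners and standing on z = 0.


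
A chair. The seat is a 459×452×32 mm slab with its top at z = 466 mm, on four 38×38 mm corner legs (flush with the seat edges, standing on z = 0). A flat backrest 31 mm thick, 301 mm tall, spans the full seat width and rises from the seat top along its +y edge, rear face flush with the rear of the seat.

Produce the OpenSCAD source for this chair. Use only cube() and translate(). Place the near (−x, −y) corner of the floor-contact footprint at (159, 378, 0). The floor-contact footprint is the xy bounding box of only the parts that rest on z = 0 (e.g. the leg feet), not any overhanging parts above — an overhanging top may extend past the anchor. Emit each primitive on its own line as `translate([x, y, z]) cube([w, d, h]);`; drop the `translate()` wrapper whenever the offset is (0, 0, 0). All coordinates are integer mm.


translate([159, 378, 434]) cube([459, 452, 32]);
translate([159, 378, 0]) cube([38, 38, 434]);
translate([580, 378, 0]) cube([38, 38, 434]);
translate([159, 792, 0]) cube([38, 38, 434]);
translate([580, 792, 0]) cube([38, 38, 434]);
translate([159, 799, 466]) cube([459, 31, 301]);


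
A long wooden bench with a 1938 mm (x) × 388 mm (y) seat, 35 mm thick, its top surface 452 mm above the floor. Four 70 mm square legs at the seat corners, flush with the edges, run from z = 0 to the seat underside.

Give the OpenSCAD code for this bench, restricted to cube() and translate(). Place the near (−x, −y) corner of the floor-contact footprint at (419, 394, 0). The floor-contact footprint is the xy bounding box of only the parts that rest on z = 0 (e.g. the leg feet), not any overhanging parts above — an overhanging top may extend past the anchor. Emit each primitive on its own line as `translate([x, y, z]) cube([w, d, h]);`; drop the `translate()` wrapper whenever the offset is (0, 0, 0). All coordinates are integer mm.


// leg_h = 452 − 35 = 417
translate([419, 394, 417]) cube([1938, 388, 35]);
translate([419, 394, 0]) cube([70, 70, 417]);
translate([419, 712, 0]) cube([70, 70, 417]);
translate([2287, 394, 0]) cube([70, 70, 417]);
translate([2287, 712, 0]) cube([70, 70, 417]);


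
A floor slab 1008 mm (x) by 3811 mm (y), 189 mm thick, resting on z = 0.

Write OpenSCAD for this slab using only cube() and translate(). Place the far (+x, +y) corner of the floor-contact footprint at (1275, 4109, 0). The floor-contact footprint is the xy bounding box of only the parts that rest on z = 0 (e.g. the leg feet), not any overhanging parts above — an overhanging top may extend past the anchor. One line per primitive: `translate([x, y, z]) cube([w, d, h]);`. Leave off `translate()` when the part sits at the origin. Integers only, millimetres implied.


translate([267, 298, 0]) cube([1008, 3811, 189]);


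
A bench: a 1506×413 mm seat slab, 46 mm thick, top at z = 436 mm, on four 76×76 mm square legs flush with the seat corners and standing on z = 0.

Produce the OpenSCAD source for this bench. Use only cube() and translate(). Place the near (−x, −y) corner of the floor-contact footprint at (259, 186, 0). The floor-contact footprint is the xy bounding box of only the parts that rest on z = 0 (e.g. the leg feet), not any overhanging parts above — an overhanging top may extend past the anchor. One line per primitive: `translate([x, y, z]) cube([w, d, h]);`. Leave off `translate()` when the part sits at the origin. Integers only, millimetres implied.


translate([259, 186, 390]) cube([1506, 413, 46]);
translate([259, 186, 0]) cube([76, 76, 390]);
translate([259, 523, 0]) cube([76, 76, 390]);
translate([1689, 186, 0]) cube([76, 76, 390]);
translate([1689, 523, 0]) cube([76, 76, 390]);


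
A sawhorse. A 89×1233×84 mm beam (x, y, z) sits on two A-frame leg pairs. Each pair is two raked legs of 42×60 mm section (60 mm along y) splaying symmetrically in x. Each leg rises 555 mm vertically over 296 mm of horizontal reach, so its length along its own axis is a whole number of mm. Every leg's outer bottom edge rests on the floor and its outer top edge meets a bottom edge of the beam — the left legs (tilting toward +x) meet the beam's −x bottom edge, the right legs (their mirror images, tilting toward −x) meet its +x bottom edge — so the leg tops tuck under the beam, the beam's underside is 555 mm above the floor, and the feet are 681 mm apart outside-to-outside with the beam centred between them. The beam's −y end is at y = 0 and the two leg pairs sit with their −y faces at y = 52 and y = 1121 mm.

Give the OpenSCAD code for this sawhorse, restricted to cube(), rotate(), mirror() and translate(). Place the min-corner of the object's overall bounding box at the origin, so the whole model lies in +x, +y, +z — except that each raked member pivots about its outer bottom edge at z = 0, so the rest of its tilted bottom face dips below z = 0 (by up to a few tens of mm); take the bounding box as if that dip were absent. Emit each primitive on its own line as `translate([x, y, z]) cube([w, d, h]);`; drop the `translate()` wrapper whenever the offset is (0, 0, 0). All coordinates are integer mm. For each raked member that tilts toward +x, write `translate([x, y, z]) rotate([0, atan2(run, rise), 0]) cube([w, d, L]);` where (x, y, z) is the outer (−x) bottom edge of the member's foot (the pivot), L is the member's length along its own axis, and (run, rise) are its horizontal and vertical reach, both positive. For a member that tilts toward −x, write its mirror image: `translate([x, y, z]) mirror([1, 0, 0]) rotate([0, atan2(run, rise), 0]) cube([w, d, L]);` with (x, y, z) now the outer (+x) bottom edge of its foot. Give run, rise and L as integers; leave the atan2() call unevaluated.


translate([296, 0, 555]) cube([89, 1233, 84]);
translate([0, 52, 0]) rotate([0, atan2(296, 555), 0]) cube([42, 60, 629]);
translate([681, 52, 0]) mirror([1, 0, 0]) rotate([0, atan2(296, 555), 0]) cube([42, 60, 629]);
translate([0, 1121, 0]) rotate([0, atan2(296, 555), 0]) cube([42, 60, 629]);
translate([681, 1121, 0]) mirror([1, 0, 0]) rotate([0, atan2(296, 555), 0]) cube([42, 60, 629]);


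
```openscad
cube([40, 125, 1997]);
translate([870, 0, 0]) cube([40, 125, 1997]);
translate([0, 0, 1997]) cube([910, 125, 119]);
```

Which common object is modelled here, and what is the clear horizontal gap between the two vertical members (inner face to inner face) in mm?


A door frame. The clear opening width is 830 mm.

Two 1997 mm tall posts with a header on top — a door frame. The left jamb is 40 mm wide at x = 0; the right jamb starts at x = 870. The clear opening is 870 − 40 = 830 mm.


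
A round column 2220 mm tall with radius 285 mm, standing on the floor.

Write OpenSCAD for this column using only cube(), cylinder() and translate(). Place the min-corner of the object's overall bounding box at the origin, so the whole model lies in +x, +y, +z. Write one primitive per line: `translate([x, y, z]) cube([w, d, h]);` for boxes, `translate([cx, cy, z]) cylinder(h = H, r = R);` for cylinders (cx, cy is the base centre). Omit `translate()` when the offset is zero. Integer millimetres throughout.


translate([285, 285, 0]) cylinder(h = 2220, r = 285);


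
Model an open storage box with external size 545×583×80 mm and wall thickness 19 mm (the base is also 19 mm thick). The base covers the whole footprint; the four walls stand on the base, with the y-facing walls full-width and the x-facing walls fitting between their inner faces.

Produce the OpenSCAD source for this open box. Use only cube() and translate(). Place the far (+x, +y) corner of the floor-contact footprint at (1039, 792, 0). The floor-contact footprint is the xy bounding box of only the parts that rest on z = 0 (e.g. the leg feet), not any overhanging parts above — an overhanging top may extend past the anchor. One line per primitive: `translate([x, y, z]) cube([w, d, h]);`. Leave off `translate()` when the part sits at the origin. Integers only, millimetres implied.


translate([494, 209, 0]) cube([545, 583, 19]);
translate([494, 209, 19]) cube([545, 19, 61]);
translate([494, 773, 19]) cube([545, 19, 61]);
translate([494, 228, 19]) cube([19, 545, 61]);
translate([1020, 228, 19]) cube([19, 545, 61]);


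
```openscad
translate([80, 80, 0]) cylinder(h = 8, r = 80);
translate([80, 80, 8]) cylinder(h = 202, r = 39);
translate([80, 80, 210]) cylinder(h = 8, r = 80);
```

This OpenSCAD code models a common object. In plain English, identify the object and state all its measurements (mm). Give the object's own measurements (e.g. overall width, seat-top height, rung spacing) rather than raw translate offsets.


A spool: two coaxial disc flanges of radius 80 mm and thickness 8 mm, joined by a core cylinder of radius 39 mm and height 202 mm. The lower flange rests on z = 0 and the three cylinders share a vertical axis.


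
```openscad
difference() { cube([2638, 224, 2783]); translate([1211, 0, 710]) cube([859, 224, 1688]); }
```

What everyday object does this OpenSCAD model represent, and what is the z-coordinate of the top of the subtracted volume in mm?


A wall with a window opening. The window head height is 2398 mm.

A wall with a rectangular opening subtracted — a window. Sill at z = 710, opening 1688 mm tall, so the head is at 710 + 1688 = 2398 mm.


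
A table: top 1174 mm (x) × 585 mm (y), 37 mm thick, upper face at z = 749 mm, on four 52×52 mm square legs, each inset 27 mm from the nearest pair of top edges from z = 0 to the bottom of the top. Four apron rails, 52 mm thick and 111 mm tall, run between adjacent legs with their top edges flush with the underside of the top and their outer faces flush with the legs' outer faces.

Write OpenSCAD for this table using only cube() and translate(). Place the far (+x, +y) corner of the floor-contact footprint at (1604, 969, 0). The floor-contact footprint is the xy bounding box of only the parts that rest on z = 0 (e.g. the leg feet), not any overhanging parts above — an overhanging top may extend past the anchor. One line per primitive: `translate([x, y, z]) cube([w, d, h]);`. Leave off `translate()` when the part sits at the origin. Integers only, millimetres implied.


translate([457, 411, 712]) cube([1174, 585, 37]);
translate([484, 438, 0]) cube([52, 52, 712]);
translate([1552, 438, 0]) cube([52, 52, 712]);
translate([484, 917, 0]) cube([52, 52, 712]);
translate([1552, 917, 0]) cube([52, 52, 712]);
translate([536, 438, 601]) cube([1016, 52, 111]);
translate([536, 917, 601]) cube([1016, 52, 111]);
translate([484, 490, 601]) cube([52, 427, 111]);
translate([1552, 490, 601]) cube([52, 427, 111]);


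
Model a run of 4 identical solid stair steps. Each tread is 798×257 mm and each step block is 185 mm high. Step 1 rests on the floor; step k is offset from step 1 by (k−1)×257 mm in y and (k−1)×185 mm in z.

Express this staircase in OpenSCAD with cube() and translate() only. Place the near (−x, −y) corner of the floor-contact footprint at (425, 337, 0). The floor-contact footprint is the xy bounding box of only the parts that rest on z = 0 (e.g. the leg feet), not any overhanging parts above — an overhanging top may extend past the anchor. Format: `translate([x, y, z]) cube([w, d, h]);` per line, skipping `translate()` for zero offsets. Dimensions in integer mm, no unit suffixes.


translate([425, 337, 0]) cube([798, 257, 185]);
translate([425, 594, 185]) cube([798, 257, 185]);
translate([425, 851, 370]) cube([798, 257, 185]);
translate([425, 1108, 555]) cube([798, 257, 185]);


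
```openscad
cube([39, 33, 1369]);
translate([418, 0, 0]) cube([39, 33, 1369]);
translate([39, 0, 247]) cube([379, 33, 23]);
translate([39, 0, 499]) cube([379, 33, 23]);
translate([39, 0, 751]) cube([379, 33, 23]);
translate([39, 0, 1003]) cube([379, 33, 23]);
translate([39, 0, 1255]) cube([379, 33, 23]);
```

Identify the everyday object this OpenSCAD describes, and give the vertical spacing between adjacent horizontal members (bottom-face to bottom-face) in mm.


A ladder. The rung spacing is 252 mm.

Two tall 39×33 posts with 5 short bars between them — a ladder. Adjacent rungs sit at z = 247 and z = 499, so the spacing is 499 − 247 = 252 mm.


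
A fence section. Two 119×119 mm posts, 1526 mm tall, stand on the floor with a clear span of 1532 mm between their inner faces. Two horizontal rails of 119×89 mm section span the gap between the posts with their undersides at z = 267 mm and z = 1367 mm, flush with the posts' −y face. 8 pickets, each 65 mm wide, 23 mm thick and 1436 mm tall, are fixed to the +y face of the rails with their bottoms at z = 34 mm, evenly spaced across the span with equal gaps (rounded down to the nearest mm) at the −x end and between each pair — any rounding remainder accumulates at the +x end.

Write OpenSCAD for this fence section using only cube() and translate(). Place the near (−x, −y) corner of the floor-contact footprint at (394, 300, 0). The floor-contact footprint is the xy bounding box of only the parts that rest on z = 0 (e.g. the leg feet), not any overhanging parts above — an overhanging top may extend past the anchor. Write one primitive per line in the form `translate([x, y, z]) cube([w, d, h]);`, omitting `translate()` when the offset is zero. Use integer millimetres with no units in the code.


translate([394, 300, 0]) cube([119, 119, 1526]);
translate([2045, 300, 0]) cube([119, 119, 1526]);
translate([513, 300, 267]) cube([1532, 119, 89]);
translate([513, 300, 1367]) cube([1532, 119, 89]);
translate([625, 419, 34]) cube([65, 23, 1436]);
translate([802, 419, 34]) cube([65, 23, 1436]);
translate([979, 419, 34]) cube([65, 23, 1436]);
translate([1156, 419, 34]) cube([65, 23, 1436]);
translate([1333, 419, 34]) cube([65, 23, 1436]);
translate([1510, 419, 34]) cube([65, 23, 1436]);
translate([1687, 419, 34]) cube([65, 23, 1436]);
translate([1864, 419, 34]) cube([65, 23, 1436]);


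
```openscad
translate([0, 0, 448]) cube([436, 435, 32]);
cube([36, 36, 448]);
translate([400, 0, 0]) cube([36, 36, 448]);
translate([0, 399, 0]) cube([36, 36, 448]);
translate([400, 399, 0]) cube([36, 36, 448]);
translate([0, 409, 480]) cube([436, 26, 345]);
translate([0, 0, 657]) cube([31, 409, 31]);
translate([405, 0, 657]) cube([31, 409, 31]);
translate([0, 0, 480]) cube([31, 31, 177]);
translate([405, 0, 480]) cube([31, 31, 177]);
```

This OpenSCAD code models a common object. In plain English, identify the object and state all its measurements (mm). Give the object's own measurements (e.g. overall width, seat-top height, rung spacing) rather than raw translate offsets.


A chair. The seat is a 436×435×32 mm slab with its top at z = 480 mm, on four 36×36 mm corner legs (flush with the seat edges, standing on z = 0). A flat backrest 26 mm thick, 345 mm tall, spans the full seat width and rises from the seat top along its +y edge, rear face flush with the rear of the seat. Two armrests of 31×31 mm section run along each side from the seat's front edge to the front of the backrest, top faces 208 mm above the seat top and outer faces flush with the seat's x-edges; a 31×31 mm post under the front of each armrest stands on the seat at the front corner.


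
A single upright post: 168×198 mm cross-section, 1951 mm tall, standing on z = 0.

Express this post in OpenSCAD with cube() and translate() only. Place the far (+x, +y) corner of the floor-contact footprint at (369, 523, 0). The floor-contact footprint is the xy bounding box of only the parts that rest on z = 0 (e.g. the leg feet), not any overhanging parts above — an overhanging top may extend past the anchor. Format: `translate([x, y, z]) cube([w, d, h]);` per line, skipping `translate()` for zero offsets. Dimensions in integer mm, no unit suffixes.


translate([201, 325, 0]) cube([168, 198, 1951]);


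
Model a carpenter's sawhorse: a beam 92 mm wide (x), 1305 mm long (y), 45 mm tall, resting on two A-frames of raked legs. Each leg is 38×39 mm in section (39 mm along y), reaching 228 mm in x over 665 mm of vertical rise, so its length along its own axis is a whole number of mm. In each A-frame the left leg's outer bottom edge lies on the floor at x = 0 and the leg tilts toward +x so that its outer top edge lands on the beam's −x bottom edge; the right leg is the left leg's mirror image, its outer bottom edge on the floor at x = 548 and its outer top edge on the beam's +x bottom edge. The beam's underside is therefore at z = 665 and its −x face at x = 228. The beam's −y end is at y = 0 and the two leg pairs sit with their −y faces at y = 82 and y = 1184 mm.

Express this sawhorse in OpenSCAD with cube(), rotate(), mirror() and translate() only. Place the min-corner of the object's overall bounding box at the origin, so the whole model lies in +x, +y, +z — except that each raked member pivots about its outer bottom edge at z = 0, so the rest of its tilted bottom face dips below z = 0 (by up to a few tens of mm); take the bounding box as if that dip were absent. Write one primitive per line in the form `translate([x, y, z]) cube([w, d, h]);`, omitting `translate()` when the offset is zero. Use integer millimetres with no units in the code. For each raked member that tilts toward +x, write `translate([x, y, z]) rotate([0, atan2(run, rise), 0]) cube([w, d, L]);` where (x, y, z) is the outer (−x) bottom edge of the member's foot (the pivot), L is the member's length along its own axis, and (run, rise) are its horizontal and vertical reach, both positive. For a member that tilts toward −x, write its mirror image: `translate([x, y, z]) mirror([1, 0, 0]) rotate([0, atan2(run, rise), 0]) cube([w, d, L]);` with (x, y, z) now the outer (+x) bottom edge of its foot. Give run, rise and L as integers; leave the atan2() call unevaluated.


// leg length = √(228² + 665²) = 703
// right-leg outer foot x = 2·228 + 92 = 548
// beam min-corner = (228, 0, 665)
translate([228, 0, 665]) cube([92, 1305, 45]);
translate([0, 82, 0]) rotate([0, atan2(228, 665), 0]) cube([38, 39, 703]);
translate([548, 82, 0]) mirror([1, 0, 0]) rotate([0, atan2(228, 665), 0]) cube([38, 39, 703]);
translate([0, 1184, 0]) rotate([0, atan2(228, 665), 0]) cube([38, 39, 703]);
translate([548, 1184, 0]) mirror([1, 0, 0]) rotate([0, atan2(228, 665), 0]) cube([38, 39, 703]);
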